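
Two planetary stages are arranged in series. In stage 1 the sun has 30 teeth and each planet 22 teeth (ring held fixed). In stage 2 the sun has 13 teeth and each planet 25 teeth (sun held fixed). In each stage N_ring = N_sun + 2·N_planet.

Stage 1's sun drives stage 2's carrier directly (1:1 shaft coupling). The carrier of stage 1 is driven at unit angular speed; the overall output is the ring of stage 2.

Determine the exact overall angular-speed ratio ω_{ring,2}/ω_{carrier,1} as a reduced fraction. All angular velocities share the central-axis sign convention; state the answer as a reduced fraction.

3952/945

Stage 1: N_ring = 30 + 2·22 = 74
Stage 1: 30(ω_s−ω_c) = −74(ω_r−ω_c),  ω_r=0, ω_c=1
Stage 1: ω_s = 1 − (74/30)(0−1) = 52/15
  ⇒ ω_s¹/ω_c¹ = 52/15
Stage 2: N_ring = 13 + 2·25 = 63
Stage 2: 13(ω_s−ω_c) = −63(ω_r−ω_c),  ω_s=0, ω_c=1
Stage 2: ω_r = 1 − (13/63)(0−1) = 76/63
  ⇒ ω_r²/ω_c² = 76/63
Coupling ω_c² = ω_s¹ ⇒ overall = 52/15 × 76/63 = 3952/945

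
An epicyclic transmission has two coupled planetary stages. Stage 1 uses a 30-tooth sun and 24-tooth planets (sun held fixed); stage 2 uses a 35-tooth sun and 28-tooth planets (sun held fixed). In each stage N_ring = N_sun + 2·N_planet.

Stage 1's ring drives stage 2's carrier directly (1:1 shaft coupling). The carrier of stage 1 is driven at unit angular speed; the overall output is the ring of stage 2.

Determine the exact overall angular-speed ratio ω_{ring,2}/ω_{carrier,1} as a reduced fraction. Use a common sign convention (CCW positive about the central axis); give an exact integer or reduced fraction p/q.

324/169

Stage 1: N_ring = 30 + 2·24 = 78
Stage 1: 30(ω_s−ω_c) = −78(ω_r−ω_c),  ω_s=0, ω_c=1
Stage 1: ω_r = 1 − (30/78)(0−1) = 18/13
  ⇒ ω_r¹/ω_c¹ = 18/13
Stage 2: N_ring = 35 + 2·28 = 91
Stage 2: 35(ω_s−ω_c) = −91(ω_r−ω_c),  ω_s=0, ω_c=1
Stage 2: ω_r = 1 − (35/91)(0−1) = 18/13
  ⇒ ω_r²/ω_c² = 18/13
Coupling ω_c² = ω_r¹ ⇒ overall = 18/13 × 18/13 = 324/169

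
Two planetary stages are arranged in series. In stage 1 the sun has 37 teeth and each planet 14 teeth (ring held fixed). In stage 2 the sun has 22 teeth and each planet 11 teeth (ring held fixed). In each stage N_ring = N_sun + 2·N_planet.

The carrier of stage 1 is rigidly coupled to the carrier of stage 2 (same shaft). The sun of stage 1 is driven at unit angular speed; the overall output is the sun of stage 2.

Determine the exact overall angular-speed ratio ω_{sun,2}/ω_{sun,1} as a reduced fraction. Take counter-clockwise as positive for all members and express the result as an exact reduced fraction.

Stage 1: N_ring = 37 + 2·14 = 65
Stage 1: 37(ω_s−ω_c) = −65(ω_r−ω_c),  ω_r=0, ω_s=1
Stage 1: 37(1−ω_c) = −65(0−ω_c)  ⇒  102ω_c = 37  ⇒  ω_c = 37/102
  ⇒ ω_c¹/ω_s¹ = 37/102
Stage 2: N_ring = 22 + 2·11 = 44
Stage 2: 22(ω_s−ω_c) = −44(ω_r−ω_c),  ω_r=0, ω_c=1
Stage 2: ω_s = 1 − (44/22)(0−1) = 3
  ⇒ ω_s²/ω_c² = 3
Coupling ω_c² = ω_c¹ ⇒ overall = 37/102 × 3 = 37/34

37/34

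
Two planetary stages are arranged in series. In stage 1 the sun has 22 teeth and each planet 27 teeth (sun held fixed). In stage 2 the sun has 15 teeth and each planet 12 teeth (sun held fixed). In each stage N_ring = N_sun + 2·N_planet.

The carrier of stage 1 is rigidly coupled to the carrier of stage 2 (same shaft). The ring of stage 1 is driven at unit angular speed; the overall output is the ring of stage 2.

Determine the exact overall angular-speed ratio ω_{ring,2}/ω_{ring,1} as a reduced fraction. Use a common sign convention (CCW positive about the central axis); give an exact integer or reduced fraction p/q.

684/637

Stage 1: N_ring = 22 + 2·27 = 76
Stage 1: 22(ω_s−ω_c) = −76(ω_r−ω_c),  ω_s=0, ω_r=1
Stage 1: 22(0−ω_c) = −76(1−ω_c)  ⇒  98ω_c = 76  ⇒  ω_c = 38/49
  ⇒ ω_c¹/ω_r¹ = 38/49
Stage 2: N_ring = 15 + 2·12 = 39
Stage 2: 15(ω_s−ω_c) = −39(ω_r−ω_c),  ω_s=0, ω_c=1
Stage 2: ω_r = 1 − (15/39)(0−1) = 18/13
  ⇒ ω_r²/ω_c² = 18/13
Coupling ω_c² = ω_c¹ ⇒ overall = 38/49 × 18/13 = 684/637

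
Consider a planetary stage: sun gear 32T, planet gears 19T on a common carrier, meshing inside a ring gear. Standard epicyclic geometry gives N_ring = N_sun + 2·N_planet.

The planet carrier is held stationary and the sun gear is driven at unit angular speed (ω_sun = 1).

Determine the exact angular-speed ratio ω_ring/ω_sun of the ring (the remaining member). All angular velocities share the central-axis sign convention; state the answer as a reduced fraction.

-16/35

N_ring = 32 + 2·19 = 70
32(ω_s−ω_c) = −70(ω_r−ω_c),  ω_c=0, ω_s=1
ω_r = 0 − (32/70)(1−0) = -16/35
ω_r/ω_s = -16/35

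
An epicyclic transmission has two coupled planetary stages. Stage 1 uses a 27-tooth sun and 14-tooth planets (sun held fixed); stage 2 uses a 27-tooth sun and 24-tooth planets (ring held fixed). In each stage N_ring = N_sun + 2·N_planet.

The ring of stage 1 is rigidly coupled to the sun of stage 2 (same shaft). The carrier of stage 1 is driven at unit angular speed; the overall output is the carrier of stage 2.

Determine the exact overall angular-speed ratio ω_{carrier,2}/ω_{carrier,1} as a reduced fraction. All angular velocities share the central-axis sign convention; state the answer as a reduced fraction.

369/935

Stage 1: N_ring = 27 + 2·14 = 55
Stage 1: 27(ω_s−ω_c) = −55(ω_r−ω_c),  ω_s=0, ω_c=1
Stage 1: ω_r = 1 − (27/55)(0−1) = 82/55
  ⇒ ω_r¹/ω_c¹ = 82/55
Stage 2: N_ring = 27 + 2·24 = 75
Stage 2: 27(ω_s−ω_c) = −75(ω_r−ω_c),  ω_r=0, ω_s=1
Stage 2: 27(1−ω_c) = −75(0−ω_c)  ⇒  102ω_c = 27  ⇒  ω_c = 9/34
  ⇒ ω_c²/ω_s² = 9/34
Coupling ω_s² = ω_r¹ ⇒ overall = 82/55 × 9/34 = 369/935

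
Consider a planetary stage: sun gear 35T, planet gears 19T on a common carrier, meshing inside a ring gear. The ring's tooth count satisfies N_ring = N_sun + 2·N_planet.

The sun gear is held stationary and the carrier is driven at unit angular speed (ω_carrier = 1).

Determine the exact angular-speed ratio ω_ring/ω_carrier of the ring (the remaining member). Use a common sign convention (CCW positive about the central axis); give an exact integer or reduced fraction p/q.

108/73

N_ring = 35 + 2·19 = 73
35(ω_s−ω_c) = −73(ω_r−ω_c),  ω_s=0, ω_c=1
ω_r = 1 − (35/73)(0−1) = 108/73
ω_r/ω_c = 108/73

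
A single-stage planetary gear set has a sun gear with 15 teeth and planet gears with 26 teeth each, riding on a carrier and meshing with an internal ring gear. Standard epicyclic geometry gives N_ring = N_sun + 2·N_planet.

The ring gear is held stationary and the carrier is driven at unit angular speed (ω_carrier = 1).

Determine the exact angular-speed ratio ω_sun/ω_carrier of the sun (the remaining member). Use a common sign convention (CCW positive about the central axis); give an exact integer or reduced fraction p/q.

82/15

N_ring = 15 + 2·26 = 67
15(ω_s−ω_c) = −67(ω_r−ω_c),  ω_r=0, ω_c=1
ω_s = 1 − (67/15)(0−1) = 82/15
ω_s/ω_c = 82/15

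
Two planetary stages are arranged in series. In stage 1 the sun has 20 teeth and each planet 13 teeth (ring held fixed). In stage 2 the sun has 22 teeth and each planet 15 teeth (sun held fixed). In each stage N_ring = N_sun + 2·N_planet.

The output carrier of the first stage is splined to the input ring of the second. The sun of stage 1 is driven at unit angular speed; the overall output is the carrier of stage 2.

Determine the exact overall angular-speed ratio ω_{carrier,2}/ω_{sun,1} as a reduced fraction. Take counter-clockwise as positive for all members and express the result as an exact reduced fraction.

260/1221

Stage 1: N_ring = 20 + 2·13 = 46
Stage 1: 20(ω_s−ω_c) = −46(ω_r−ω_c),  ω_r=0, ω_s=1
Stage 1: 20(1−ω_c) = −46(0−ω_c)  ⇒  66ω_c = 20  ⇒  ω_c = 10/33
  ⇒ ω_c¹/ω_s¹ = 10/33
Stage 2: N_ring = 22 + 2·15 = 52
Stage 2: 22(ω_s−ω_c) = −52(ω_r−ω_c),  ω_s=0, ω_r=1
Stage 2: 22(0−ω_c) = −52(1−ω_c)  ⇒  74ω_c = 52  ⇒  ω_c = 26/37
  ⇒ ω_c²/ω_r² = 26/37
Coupling ω_r² = ω_c¹ ⇒ overall = 10/33 × 26/37 = 260/1221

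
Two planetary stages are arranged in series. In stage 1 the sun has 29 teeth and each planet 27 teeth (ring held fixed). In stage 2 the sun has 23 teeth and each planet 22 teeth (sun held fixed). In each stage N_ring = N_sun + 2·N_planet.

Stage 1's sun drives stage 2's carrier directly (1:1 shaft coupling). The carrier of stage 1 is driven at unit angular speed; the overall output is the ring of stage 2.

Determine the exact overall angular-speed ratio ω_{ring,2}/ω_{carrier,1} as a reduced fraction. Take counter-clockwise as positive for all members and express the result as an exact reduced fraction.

10080/1943

Stage 1: N_ring = 29 + 2·27 = 83
Stage 1: 29(ω_s−ω_c) = −83(ω_r−ω_c),  ω_r=0, ω_c=1
Stage 1: ω_s = 1 − (83/29)(0−1) = 112/29
  ⇒ ω_s¹/ω_c¹ = 112/29
Stage 2: N_ring = 23 + 2·22 = 67
Stage 2: 23(ω_s−ω_c) = −67(ω_r−ω_c),  ω_s=0, ω_c=1
Stage 2: ω_r = 1 − (23/67)(0−1) = 90/67
  ⇒ ω_r²/ω_c² = 90/67
Coupling ω_c² = ω_s¹ ⇒ overall = 112/29 × 90/67 = 10080/1943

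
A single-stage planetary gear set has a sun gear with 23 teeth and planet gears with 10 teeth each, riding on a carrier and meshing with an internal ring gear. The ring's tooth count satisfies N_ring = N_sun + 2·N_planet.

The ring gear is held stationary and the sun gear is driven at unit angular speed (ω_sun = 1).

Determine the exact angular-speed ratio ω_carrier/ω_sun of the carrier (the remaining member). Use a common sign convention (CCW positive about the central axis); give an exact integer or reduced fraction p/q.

23/66

N_ring = 23 + 2·10 = 43
23(ω_s−ω_c) = −43(ω_r−ω_c),  ω_r=0, ω_s=1
23(1−ω_c) = −43(0−ω_c)  ⇒  66ω_c = 23  ⇒  ω_c = 23/66
ω_c/ω_s = 23/66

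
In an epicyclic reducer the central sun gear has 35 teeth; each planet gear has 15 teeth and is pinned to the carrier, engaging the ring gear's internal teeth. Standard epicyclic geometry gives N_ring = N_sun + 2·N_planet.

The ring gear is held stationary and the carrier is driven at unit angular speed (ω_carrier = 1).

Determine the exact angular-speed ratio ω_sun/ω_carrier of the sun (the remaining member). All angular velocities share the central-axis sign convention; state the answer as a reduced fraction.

20/7

N_ring = 35 + 2·15 = 65
35(ω_s−ω_c) = −65(ω_r−ω_c),  ω_r=0, ω_c=1
ω_s = 1 − (65/35)(0−1) = 20/7
ω_s/ω_c = 20/7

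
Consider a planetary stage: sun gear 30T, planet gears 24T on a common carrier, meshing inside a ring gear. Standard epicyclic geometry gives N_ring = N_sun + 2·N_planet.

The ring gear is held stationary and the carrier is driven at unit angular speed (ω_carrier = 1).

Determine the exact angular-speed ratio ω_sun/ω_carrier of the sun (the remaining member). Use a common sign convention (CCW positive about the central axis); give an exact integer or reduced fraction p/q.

N_ring = 30 + 2·24 = 78
30(ω_s−ω_c) = −78(ω_r−ω_c),  ω_r=0, ω_c=1
ω_s = 1 − (78/30)(0−1) = 18/5
ω_s/ω_c = 18/5

18/5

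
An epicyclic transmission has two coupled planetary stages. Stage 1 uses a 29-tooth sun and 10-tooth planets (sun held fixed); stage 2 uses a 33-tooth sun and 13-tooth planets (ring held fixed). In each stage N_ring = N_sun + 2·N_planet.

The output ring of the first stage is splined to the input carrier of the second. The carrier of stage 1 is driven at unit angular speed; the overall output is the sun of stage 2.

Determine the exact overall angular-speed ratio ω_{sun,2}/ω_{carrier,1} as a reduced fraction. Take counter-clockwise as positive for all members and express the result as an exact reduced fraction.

Stage 1: N_ring = 29 + 2·10 = 49
Stage 1: 29(ω_s−ω_c) = −49(ω_r−ω_c),  ω_s=0, ω_c=1
Stage 1: ω_r = 1 − (29/49)(0−1) = 78/49
  ⇒ ω_r¹/ω_c¹ = 78/49
Stage 2: N_ring = 33 + 2·13 = 59
Stage 2: 33(ω_s−ω_c) = −59(ω_r−ω_c),  ω_r=0, ω_c=1
Stage 2: ω_s = 1 − (59/33)(0−1) = 92/33
  ⇒ ω_s²/ω_c² = 92/33
Coupling ω_c² = ω_r¹ ⇒ overall = 78/49 × 92/33 = 2392/539

2392/539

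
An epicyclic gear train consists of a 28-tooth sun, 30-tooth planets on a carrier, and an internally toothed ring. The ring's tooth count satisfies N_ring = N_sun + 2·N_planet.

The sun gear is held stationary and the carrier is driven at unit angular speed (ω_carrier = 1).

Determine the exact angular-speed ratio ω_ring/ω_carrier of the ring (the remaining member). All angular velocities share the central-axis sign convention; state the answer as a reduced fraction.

N_ring = 28 + 2·30 = 88
28(ω_s−ω_c) = −88(ω_r−ω_c),  ω_s=0, ω_c=1
ω_r = 1 − (28/88)(0−1) = 29/22
ω_r/ω_c = 29/22

29/22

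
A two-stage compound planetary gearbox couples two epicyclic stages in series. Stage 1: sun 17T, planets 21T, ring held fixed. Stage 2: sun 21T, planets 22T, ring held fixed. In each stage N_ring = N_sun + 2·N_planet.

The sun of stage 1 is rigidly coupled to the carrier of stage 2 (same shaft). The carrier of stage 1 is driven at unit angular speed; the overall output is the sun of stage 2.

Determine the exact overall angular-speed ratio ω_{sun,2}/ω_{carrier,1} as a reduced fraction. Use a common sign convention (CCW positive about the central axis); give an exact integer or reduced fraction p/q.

Stage 1: N_ring = 17 + 2·21 = 59
Stage 1: 17(ω_s−ω_c) = −59(ω_r−ω_c),  ω_r=0, ω_c=1
Stage 1: ω_s = 1 − (59/17)(0−1) = 76/17
  ⇒ ω_s¹/ω_c¹ = 76/17
Stage 2: N_ring = 21 + 2·22 = 65
Stage 2: 21(ω_s−ω_c) = −65(ω_r−ω_c),  ω_r=0, ω_c=1
Stage 2: ω_s = 1 − (65/21)(0−1) = 86/21
  ⇒ ω_s²/ω_c² = 86/21
Coupling ω_c² = ω_s¹ ⇒ overall = 76/17 × 86/21 = 6536/357

6536/357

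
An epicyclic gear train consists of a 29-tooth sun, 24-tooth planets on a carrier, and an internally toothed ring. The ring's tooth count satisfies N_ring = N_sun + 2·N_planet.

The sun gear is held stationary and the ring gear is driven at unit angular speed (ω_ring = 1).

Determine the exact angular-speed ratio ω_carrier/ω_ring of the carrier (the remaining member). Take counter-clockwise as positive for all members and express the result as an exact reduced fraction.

77/106

N_ring = 29 + 2·24 = 77
29(ω_s−ω_c) = −77(ω_r−ω_c),  ω_s=0, ω_r=1
29(0−ω_c) = −77(1−ω_c)  ⇒  106ω_c = 77  ⇒  ω_c = 77/106
ω_c/ω_r = 77/106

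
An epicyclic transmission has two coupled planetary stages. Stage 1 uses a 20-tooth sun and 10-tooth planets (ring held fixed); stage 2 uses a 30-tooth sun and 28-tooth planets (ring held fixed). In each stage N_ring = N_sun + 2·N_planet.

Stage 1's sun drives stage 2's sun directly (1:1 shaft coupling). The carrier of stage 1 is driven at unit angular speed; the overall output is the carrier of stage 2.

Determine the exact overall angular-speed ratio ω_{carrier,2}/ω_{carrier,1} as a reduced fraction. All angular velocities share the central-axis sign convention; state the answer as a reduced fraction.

Stage 1: N_ring = 20 + 2·10 = 40
Stage 1: 20(ω_s−ω_c) = −40(ω_r−ω_c),  ω_r=0, ω_c=1
Stage 1: ω_s = 1 − (40/20)(0−1) = 3
  ⇒ ω_s¹/ω_c¹ = 3
Stage 2: N_ring = 30 + 2·28 = 86
Stage 2: 30(ω_s−ω_c) = −86(ω_r−ω_c),  ω_r=0, ω_s=1
Stage 2: 30(1−ω_c) = −86(0−ω_c)  ⇒  116ω_c = 30  ⇒  ω_c = 15/58
  ⇒ ω_c²/ω_s² = 15/58
Coupling ω_s² = ω_s¹ ⇒ overall = 3 × 15/58 = 45/58

45/58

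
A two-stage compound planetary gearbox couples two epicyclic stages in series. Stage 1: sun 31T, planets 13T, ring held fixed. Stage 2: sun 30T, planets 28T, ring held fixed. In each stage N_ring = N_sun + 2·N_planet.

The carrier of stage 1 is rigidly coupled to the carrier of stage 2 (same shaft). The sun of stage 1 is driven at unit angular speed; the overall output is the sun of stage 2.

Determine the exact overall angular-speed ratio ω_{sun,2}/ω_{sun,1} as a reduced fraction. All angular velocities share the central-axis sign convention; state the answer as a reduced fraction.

Stage 1: N_ring = 31 + 2·13 = 57
Stage 1: 31(ω_s−ω_c) = −57(ω_r−ω_c),  ω_r=0, ω_s=1
Stage 1: 31(1−ω_c) = −57(0−ω_c)  ⇒  88ω_c = 31  ⇒  ω_c = 31/88
  ⇒ ω_c¹/ω_s¹ = 31/88
Stage 2: N_ring = 30 + 2·28 = 86
Stage 2: 30(ω_s−ω_c) = −86(ω_r−ω_c),  ω_r=0, ω_c=1
Stage 2: ω_s = 1 − (86/30)(0−1) = 58/15
  ⇒ ω_s²/ω_c² = 58/15
Coupling ω_c² = ω_c¹ ⇒ overall = 31/88 × 58/15 = 899/660

899/660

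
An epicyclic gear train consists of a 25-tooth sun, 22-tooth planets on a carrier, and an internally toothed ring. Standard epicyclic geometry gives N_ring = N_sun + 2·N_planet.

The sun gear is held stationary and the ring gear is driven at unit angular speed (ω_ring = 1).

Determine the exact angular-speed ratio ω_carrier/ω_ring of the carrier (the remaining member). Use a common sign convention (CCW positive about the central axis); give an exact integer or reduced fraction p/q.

69/94

N_ring = 25 + 2·22 = 69
25(ω_s−ω_c) = −69(ω_r−ω_c),  ω_s=0, ω_r=1
25(0−ω_c) = −69(1−ω_c)  ⇒  94ω_c = 69  ⇒  ω_c = 69/94
ω_c/ω_r = 69/94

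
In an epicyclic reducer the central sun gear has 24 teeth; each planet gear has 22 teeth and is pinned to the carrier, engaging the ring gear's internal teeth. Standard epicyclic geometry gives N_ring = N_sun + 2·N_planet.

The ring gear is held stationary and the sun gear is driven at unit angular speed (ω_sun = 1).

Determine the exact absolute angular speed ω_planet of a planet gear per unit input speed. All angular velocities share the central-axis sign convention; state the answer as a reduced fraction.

-6/11

N_ring = 24 + 2·22 = 68
24(ω_s−ω_c) = −68(ω_r−ω_c),  ω_r=0, ω_s=1
24(1−ω_c) = −68(0−ω_c)  ⇒  92ω_c = 24  ⇒  ω_c = 6/23
sun–planet: 24·(1−6/23) = −22·(ω_p−ω_c)  ⇒  ω_p−ω_c = −(24/22)·(17/23) = -204/253
ω_p = 6/23 − 204/253 = -6/11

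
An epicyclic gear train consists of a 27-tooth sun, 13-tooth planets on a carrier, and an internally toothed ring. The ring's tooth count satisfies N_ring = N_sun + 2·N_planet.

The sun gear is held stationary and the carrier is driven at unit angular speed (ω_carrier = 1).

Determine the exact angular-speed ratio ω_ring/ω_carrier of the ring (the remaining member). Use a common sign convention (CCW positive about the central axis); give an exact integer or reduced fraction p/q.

N_ring = 27 + 2·13 = 53
27(ω_s−ω_c) = −53(ω_r−ω_c),  ω_s=0, ω_c=1
ω_r = 1 − (27/53)(0−1) = 80/53
ω_r/ω_c = 80/53

80/53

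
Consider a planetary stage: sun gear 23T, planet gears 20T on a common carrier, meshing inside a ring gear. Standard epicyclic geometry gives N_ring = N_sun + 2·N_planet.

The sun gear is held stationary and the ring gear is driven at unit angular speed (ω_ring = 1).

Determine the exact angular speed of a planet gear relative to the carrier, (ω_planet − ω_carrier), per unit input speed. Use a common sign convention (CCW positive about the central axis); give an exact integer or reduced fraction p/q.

1449/1720

N_ring = 23 + 2·20 = 63
23(ω_s−ω_c) = −63(ω_r−ω_c),  ω_s=0, ω_r=1
23(0−ω_c) = −63(1−ω_c)  ⇒  86ω_c = 63  ⇒  ω_c = 63/86
sun–planet: 23·(0−63/86) = −20·(ω_p−ω_c)  ⇒  ω_p−ω_c = −(23/20)·(-63/86) = 1449/1720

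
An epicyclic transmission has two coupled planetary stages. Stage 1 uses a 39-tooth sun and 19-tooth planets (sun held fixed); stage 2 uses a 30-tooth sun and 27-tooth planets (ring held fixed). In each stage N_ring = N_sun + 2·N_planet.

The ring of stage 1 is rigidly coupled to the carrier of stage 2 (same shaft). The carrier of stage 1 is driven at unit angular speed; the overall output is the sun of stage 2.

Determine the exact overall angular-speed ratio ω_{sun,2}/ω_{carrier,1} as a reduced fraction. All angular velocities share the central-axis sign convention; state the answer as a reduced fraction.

2204/385

Stage 1: N_ring = 39 + 2·19 = 77
Stage 1: 39(ω_s−ω_c) = −77(ω_r−ω_c),  ω_s=0, ω_c=1
Stage 1: ω_r = 1 − (39/77)(0−1) = 116/77
  ⇒ ω_r¹/ω_c¹ = 116/77
Stage 2: N_ring = 30 + 2·27 = 84
Stage 2: 30(ω_s−ω_c) = −84(ω_r−ω_c),  ω_r=0, ω_c=1
Stage 2: ω_s = 1 − (84/30)(0−1) = 19/5
  ⇒ ω_s²/ω_c² = 19/5
Coupling ω_c² = ω_r¹ ⇒ overall = 116/77 × 19/5 = 2204/385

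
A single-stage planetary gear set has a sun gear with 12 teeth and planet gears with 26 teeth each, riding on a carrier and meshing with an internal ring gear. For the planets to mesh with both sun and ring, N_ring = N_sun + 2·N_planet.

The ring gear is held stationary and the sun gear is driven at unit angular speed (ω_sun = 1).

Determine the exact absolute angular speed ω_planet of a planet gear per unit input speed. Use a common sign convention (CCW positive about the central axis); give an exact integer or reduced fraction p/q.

-3/13

N_ring = 12 + 2·26 = 64
12(ω_s−ω_c) = −64(ω_r−ω_c),  ω_r=0, ω_s=1
12(1−ω_c) = −64(0−ω_c)  ⇒  76ω_c = 12  ⇒  ω_c = 3/19
sun–planet: 12·(1−3/19) = −26·(ω_p−ω_c)  ⇒  ω_p−ω_c = −(12/26)·(16/19) = -96/247
ω_p = 3/19 − 96/247 = -3/13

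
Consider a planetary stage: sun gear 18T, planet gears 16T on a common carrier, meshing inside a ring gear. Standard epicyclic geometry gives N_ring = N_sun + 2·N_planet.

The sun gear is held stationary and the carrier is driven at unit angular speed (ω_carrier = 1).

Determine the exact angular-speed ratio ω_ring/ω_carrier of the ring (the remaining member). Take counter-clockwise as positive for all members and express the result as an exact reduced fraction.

N_ring = 18 + 2·16 = 50
18(ω_s−ω_c) = −50(ω_r−ω_c),  ω_s=0, ω_c=1
ω_r = 1 − (18/50)(0−1) = 34/25
ω_r/ω_c = 34/25

34/25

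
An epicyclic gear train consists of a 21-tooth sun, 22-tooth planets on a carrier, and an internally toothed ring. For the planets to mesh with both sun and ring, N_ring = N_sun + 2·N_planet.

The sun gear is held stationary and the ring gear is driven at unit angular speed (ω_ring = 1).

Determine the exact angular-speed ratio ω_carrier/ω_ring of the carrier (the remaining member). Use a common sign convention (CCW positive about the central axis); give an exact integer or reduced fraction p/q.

65/86

N_ring = 21 + 2·22 = 65
21(ω_s−ω_c) = −65(ω_r−ω_c),  ω_s=0, ω_r=1
21(0−ω_c) = −65(1−ω_c)  ⇒  86ω_c = 65  ⇒  ω_c = 65/86
ω_c/ω_r = 65/86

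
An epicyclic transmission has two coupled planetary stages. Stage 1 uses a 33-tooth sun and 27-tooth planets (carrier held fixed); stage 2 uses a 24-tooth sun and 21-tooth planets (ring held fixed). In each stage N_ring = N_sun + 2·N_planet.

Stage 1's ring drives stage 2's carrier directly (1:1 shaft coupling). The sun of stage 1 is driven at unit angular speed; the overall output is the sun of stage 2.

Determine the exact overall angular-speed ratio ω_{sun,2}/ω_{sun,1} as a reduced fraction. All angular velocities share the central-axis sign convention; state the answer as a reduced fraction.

Stage 1: N_ring = 33 + 2·27 = 87
Stage 1: 33(ω_s−ω_c) = −87(ω_r−ω_c),  ω_c=0, ω_s=1
Stage 1: ω_r = 0 − (33/87)(1−0) = -11/29
  ⇒ ω_r¹/ω_s¹ = -11/29
Stage 2: N_ring = 24 + 2·21 = 66
Stage 2: 24(ω_s−ω_c) = −66(ω_r−ω_c),  ω_r=0, ω_c=1
Stage 2: ω_s = 1 − (66/24)(0−1) = 15/4
  ⇒ ω_s²/ω_c² = 15/4
Coupling ω_c² = ω_r¹ ⇒ overall = -11/29 × 15/4 = -165/116

-165/116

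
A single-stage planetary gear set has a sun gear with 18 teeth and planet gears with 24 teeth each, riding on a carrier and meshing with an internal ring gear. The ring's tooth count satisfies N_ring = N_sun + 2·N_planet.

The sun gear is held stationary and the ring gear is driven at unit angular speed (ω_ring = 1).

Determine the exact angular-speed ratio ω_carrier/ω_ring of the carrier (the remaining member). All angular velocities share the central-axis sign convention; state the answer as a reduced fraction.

11/14

N_ring = 18 + 2·24 = 66
18(ω_s−ω_c) = −66(ω_r−ω_c),  ω_s=0, ω_r=1
18(0−ω_c) = −66(1−ω_c)  ⇒  84ω_c = 66  ⇒  ω_c = 11/14
ω_c/ω_r = 11/14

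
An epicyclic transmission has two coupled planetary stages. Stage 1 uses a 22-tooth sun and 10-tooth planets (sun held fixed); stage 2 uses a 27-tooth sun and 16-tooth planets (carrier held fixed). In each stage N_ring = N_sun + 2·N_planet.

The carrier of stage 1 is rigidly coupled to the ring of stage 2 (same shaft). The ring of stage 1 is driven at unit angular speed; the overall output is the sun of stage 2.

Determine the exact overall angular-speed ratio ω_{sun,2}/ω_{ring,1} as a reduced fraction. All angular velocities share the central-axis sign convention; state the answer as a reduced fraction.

Stage 1: N_ring = 22 + 2·10 = 42
Stage 1: 22(ω_s−ω_c) = −42(ω_r−ω_c),  ω_s=0, ω_r=1
Stage 1: 22(0−ω_c) = −42(1−ω_c)  ⇒  64ω_c = 42  ⇒  ω_c = 21/32
  ⇒ ω_c¹/ω_r¹ = 21/32
Stage 2: N_ring = 27 + 2·16 = 59
Stage 2: 27(ω_s−ω_c) = −59(ω_r−ω_c),  ω_c=0, ω_r=1
Stage 2: ω_s = 0 − (59/27)(1−0) = -59/27
  ⇒ ω_s²/ω_r² = -59/27
Coupling ω_r² = ω_c¹ ⇒ overall = 21/32 × -59/27 = -413/288

-413/288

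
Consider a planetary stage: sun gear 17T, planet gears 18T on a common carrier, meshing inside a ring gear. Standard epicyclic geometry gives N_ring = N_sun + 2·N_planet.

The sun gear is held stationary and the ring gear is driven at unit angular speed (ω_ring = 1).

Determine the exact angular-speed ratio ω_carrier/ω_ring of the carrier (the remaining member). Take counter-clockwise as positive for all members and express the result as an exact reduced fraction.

53/70

N_ring = 17 + 2·18 = 53
17(ω_s−ω_c) = −53(ω_r−ω_c),  ω_s=0, ω_r=1
17(0−ω_c) = −53(1−ω_c)  ⇒  70ω_c = 53  ⇒  ω_c = 53/70
ω_c/ω_r = 53/70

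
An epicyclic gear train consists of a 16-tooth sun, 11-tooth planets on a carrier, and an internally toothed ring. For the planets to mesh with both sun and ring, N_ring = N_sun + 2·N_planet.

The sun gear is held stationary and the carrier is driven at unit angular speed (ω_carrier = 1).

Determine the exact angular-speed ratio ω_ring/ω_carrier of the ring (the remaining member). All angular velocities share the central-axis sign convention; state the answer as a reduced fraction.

N_ring = 16 + 2·11 = 38
16(ω_s−ω_c) = −38(ω_r−ω_c),  ω_s=0, ω_c=1
ω_r = 1 − (16/38)(0−1) = 27/19
ω_r/ω_c = 27/19

27/19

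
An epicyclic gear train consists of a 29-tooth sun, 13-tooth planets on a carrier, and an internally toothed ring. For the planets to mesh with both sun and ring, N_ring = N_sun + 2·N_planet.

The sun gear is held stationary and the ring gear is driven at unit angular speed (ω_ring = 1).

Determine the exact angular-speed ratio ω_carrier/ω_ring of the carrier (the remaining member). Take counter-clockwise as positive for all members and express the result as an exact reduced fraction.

55/84

N_ring = 29 + 2·13 = 55
29(ω_s−ω_c) = −55(ω_r−ω_c),  ω_s=0, ω_r=1
29(0−ω_c) = −55(1−ω_c)  ⇒  84ω_c = 55  ⇒  ω_c = 55/84
ω_c/ω_r = 55/84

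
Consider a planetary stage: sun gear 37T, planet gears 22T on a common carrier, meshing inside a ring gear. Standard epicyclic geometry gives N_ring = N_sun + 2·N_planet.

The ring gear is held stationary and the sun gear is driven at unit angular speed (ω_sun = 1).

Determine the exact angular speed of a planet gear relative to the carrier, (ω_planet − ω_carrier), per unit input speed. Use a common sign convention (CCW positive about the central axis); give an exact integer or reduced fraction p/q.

-2997/2596

N_ring = 37 + 2·22 = 81
37(ω_s−ω_c) = −81(ω_r−ω_c),  ω_r=0, ω_s=1
37(1−ω_c) = −81(0−ω_c)  ⇒  118ω_c = 37  ⇒  ω_c = 37/118
sun–planet: 37·(1−37/118) = −22·(ω_p−ω_c)  ⇒  ω_p−ω_c = −(37/22)·(81/118) = -2997/2596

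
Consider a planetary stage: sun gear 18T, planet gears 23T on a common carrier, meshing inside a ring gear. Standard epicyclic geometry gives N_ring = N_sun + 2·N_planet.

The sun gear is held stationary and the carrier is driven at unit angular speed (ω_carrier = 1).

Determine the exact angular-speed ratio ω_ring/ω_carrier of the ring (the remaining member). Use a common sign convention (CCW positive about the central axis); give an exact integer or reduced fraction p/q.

N_ring = 18 + 2·23 = 64
18(ω_s−ω_c) = −64(ω_r−ω_c),  ω_s=0, ω_c=1
ω_r = 1 − (18/64)(0−1) = 41/32
ω_r/ω_c = 41/32

41/32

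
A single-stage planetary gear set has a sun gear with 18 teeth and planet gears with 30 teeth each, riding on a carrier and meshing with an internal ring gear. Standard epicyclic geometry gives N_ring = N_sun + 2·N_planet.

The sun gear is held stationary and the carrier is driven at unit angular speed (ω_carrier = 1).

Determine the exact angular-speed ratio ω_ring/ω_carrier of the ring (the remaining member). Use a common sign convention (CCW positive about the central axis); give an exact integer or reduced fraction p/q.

N_ring = 18 + 2·30 = 78
18(ω_s−ω_c) = −78(ω_r−ω_c),  ω_s=0, ω_c=1
ω_r = 1 − (18/78)(0−1) = 16/13
ω_r/ω_c = 16/13

16/13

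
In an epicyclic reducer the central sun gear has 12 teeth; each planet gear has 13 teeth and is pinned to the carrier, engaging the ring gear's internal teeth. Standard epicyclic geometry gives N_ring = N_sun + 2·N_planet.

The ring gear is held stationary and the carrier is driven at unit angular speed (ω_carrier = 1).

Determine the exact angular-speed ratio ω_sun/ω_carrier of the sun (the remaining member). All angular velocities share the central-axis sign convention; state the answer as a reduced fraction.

N_ring = 12 + 2·13 = 38
12(ω_s−ω_c) = −38(ω_r−ω_c),  ω_r=0, ω_c=1
ω_s = 1 − (38/12)(0−1) = 25/6
ω_s/ω_c = 25/6

25/6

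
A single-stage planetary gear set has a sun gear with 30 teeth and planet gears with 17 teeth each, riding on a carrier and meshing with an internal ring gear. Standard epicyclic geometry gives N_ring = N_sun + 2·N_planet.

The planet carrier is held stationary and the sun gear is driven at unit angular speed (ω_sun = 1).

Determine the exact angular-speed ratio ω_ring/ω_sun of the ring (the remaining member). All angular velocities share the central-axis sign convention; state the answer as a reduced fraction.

N_ring = 30 + 2·17 = 64
30(ω_s−ω_c) = −64(ω_r−ω_c),  ω_c=0, ω_s=1
ω_r = 0 − (30/64)(1−0) = -15/32
ω_r/ω_s = -15/32

-15/32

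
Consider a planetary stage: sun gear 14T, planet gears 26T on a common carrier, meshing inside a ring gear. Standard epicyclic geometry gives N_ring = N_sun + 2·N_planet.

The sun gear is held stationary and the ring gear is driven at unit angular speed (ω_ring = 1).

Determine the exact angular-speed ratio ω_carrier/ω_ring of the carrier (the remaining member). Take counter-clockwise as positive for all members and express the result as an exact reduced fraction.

N_ring = 14 + 2·26 = 66
14(ω_s−ω_c) = −66(ω_r−ω_c),  ω_s=0, ω_r=1
14(0−ω_c) = −66(1−ω_c)  ⇒  80ω_c = 66  ⇒  ω_c = 33/40
ω_c/ω_r = 33/40

33/40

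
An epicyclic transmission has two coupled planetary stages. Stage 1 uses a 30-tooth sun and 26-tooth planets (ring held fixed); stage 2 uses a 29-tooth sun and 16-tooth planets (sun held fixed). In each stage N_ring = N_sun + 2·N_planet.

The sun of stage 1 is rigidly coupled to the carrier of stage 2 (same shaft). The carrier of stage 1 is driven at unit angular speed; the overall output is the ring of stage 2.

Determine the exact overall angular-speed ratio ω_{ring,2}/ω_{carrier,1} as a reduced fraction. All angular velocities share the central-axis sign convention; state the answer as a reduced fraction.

336/61

Stage 1: N_ring = 30 + 2·26 = 82
Stage 1: 30(ω_s−ω_c) = −82(ω_r−ω_c),  ω_r=0, ω_c=1
Stage 1: ω_s = 1 − (82/30)(0−1) = 56/15
  ⇒ ω_s¹/ω_c¹ = 56/15
Stage 2: N_ring = 29 + 2·16 = 61
Stage 2: 29(ω_s−ω_c) = −61(ω_r−ω_c),  ω_s=0, ω_c=1
Stage 2: ω_r = 1 − (29/61)(0−1) = 90/61
  ⇒ ω_r²/ω_c² = 90/61
Coupling ω_c² = ω_s¹ ⇒ overall = 56/15 × 90/61 = 336/61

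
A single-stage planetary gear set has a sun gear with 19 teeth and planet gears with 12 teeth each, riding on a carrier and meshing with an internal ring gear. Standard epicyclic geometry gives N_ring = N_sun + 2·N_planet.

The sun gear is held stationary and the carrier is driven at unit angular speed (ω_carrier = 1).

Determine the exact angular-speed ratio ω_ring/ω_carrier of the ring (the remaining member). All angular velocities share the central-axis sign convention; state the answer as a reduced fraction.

N_ring = 19 + 2·12 = 43
19(ω_s−ω_c) = −43(ω_r−ω_c),  ω_s=0, ω_c=1
ω_r = 1 − (19/43)(0−1) = 62/43
ω_r/ω_c = 62/43

62/43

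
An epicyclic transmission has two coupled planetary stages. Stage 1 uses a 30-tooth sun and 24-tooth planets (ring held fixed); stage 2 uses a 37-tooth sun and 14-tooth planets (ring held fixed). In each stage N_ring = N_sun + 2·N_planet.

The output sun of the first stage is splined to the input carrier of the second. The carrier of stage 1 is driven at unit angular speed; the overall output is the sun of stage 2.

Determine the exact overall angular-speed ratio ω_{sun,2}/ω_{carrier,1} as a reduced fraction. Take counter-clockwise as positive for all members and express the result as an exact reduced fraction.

1836/185

Stage 1: N_ring = 30 + 2·24 = 78
Stage 1: 30(ω_s−ω_c) = −78(ω_r−ω_c),  ω_r=0, ω_c=1
Stage 1: ω_s = 1 − (78/30)(0−1) = 18/5
  ⇒ ω_s¹/ω_c¹ = 18/5
Stage 2: N_ring = 37 + 2·14 = 65
Stage 2: 37(ω_s−ω_c) = −65(ω_r−ω_c),  ω_r=0, ω_c=1
Stage 2: ω_s = 1 − (65/37)(0−1) = 102/37
  ⇒ ω_s²/ω_c² = 102/37
Coupling ω_c² = ω_s¹ ⇒ overall = 18/5 × 102/37 = 1836/185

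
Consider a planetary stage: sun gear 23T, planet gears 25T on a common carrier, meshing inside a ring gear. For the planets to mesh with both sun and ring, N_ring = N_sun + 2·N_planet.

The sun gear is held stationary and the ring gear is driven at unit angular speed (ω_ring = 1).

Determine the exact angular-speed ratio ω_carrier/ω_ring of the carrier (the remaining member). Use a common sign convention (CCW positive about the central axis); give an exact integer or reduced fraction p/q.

73/96

N_ring = 23 + 2·25 = 73
23(ω_s−ω_c) = −73(ω_r−ω_c),  ω_s=0, ω_r=1
23(0−ω_c) = −73(1−ω_c)  ⇒  96ω_c = 73  ⇒  ω_c = 73/96
ω_c/ω_r = 73/96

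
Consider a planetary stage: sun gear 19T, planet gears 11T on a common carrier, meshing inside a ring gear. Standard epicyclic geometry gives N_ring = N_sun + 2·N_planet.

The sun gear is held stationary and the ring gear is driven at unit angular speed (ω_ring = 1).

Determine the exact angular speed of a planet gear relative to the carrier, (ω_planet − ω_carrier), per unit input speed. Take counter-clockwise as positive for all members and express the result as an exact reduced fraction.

779/660

N_ring = 19 + 2·11 = 41
19(ω_s−ω_c) = −41(ω_r−ω_c),  ω_s=0, ω_r=1
19(0−ω_c) = −41(1−ω_c)  ⇒  60ω_c = 41  ⇒  ω_c = 41/60
sun–planet: 19·(0−41/60) = −11·(ω_p−ω_c)  ⇒  ω_p−ω_c = −(19/11)·(-41/60) = 779/660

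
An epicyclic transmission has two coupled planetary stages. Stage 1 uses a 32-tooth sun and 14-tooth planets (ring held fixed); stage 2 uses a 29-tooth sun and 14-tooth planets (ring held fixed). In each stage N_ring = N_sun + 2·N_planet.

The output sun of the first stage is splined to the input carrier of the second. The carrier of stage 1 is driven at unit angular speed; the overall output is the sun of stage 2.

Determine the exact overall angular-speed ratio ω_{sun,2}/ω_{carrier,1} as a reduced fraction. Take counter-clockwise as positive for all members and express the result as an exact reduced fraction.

Stage 1: N_ring = 32 + 2·14 = 60
Stage 1: 32(ω_s−ω_c) = −60(ω_r−ω_c),  ω_r=0, ω_c=1
Stage 1: ω_s = 1 − (60/32)(0−1) = 23/8
  ⇒ ω_s¹/ω_c¹ = 23/8
Stage 2: N_ring = 29 + 2·14 = 57
Stage 2: 29(ω_s−ω_c) = −57(ω_r−ω_c),  ω_r=0, ω_c=1
Stage 2: ω_s = 1 − (57/29)(0−1) = 86/29
  ⇒ ω_s²/ω_c² = 86/29
Coupling ω_c² = ω_s¹ ⇒ overall = 23/8 × 86/29 = 989/116

989/116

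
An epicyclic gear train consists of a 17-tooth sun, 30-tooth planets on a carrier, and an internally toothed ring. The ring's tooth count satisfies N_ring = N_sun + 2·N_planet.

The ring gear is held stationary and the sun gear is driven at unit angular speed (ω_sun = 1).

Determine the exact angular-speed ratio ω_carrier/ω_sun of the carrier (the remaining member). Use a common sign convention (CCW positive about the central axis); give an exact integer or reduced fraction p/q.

N_ring = 17 + 2·30 = 77
17(ω_s−ω_c) = −77(ω_r−ω_c),  ω_r=0, ω_s=1
17(1−ω_c) = −77(0−ω_c)  ⇒  94ω_c = 17  ⇒  ω_c = 17/94
ω_c/ω_s = 17/94

17/94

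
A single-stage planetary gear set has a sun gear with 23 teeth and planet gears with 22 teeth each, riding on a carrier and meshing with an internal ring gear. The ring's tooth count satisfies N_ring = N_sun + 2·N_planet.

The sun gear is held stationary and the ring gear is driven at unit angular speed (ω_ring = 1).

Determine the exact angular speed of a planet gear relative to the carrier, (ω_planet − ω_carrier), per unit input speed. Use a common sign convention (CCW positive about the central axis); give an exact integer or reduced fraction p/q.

1541/1980

N_ring = 23 + 2·22 = 67
23(ω_s−ω_c) = −67(ω_r−ω_c),  ω_s=0, ω_r=1
23(0−ω_c) = −67(1−ω_c)  ⇒  90ω_c = 67  ⇒  ω_c = 67/90
sun–planet: 23·(0−67/90) = −22·(ω_p−ω_c)  ⇒  ω_p−ω_c = −(23/22)·(-67/90) = 1541/1980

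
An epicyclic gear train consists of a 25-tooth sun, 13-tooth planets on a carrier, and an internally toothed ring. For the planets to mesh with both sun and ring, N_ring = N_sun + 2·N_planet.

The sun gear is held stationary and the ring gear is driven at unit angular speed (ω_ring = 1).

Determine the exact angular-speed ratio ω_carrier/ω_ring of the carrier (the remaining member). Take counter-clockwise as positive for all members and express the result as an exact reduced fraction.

N_ring = 25 + 2·13 = 51
25(ω_s−ω_c) = −51(ω_r−ω_c),  ω_s=0, ω_r=1
25(0−ω_c) = −51(1−ω_c)  ⇒  76ω_c = 51  ⇒  ω_c = 51/76
ω_c/ω_r = 51/76

51/76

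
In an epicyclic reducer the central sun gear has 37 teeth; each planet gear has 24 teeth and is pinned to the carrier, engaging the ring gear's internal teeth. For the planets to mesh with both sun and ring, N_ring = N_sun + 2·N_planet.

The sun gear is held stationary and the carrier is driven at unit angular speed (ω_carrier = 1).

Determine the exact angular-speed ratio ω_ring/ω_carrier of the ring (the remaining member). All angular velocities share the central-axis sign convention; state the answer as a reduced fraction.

N_ring = 37 + 2·24 = 85
37(ω_s−ω_c) = −85(ω_r−ω_c),  ω_s=0, ω_c=1
ω_r = 1 − (37/85)(0−1) = 122/85
ω_r/ω_c = 122/85

122/85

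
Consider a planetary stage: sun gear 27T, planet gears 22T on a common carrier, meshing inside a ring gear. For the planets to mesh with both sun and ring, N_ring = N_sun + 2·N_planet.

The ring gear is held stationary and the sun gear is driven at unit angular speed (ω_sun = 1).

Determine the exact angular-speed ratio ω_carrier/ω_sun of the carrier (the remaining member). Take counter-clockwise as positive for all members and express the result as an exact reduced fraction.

N_ring = 27 + 2·22 = 71
27(ω_s−ω_c) = −71(ω_r−ω_c),  ω_r=0, ω_s=1
27(1−ω_c) = −71(0−ω_c)  ⇒  98ω_c = 27  ⇒  ω_c = 27/98
ω_c/ω_s = 27/98

27/98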